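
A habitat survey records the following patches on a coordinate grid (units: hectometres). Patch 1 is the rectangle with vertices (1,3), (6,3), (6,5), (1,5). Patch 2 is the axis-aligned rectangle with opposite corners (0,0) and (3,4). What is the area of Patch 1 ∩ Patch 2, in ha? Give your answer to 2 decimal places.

|Patch 1∩Patch 2|: x∈[1,3], y∈[3,4] → 2·1 = 2.

2.00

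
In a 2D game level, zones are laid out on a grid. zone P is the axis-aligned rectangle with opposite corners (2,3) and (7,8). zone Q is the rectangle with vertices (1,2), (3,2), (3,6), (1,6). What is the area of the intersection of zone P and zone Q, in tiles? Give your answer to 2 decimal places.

|zone P∩zone Q|: x∈[2,3], y∈[3,6] → 1·3 = 3.

3.00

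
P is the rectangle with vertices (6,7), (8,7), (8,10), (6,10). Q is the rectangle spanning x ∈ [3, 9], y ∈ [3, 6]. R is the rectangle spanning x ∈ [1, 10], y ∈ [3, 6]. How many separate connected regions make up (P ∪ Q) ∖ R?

(P ∪ Q) ∖ R is a single connected region.

1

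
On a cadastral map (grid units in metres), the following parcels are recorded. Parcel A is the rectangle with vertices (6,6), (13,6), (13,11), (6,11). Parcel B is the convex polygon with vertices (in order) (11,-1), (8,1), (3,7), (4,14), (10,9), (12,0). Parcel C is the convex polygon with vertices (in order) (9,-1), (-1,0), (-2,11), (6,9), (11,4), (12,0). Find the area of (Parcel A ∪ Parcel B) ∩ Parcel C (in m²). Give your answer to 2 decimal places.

The region (Parcel A ∪ Parcel B) ∩ Parcel C is the polygon with vertices (8,1), (3,7), (3.379,9.655), (6,9), (11,4), (12,0), (10.333,-0.556).
By the shoelace formula its area is 42.05.

42.05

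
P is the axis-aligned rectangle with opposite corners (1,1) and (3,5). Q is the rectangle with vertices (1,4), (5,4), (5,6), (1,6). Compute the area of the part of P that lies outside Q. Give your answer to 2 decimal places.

|P∩Q|: x∈[1,3], y∈[4,5] → 2·1 = 2.
|P| = 8.
|P ∖ Q| = |P| − |P∩Q| = 8 − 2 = 6.00.

6.00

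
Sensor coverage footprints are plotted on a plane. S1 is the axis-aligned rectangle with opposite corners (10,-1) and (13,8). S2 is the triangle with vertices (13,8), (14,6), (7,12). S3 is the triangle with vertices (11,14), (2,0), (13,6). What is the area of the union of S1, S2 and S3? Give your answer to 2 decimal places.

By inclusion–exclusion:
Individual areas: |S1| = 27, |S2| = 4, |S3| = 50.
|S1∩S2| = 0.7619.
|S1∩S3| = 7.9545.
|S2∩S3| = 2.6288.
|S1∩S2∩S3| = 0.3788.
|S1 ∪ S2 ∪ S3| = 81 − 11.3452 + 0.3788 = 70.03.

70.03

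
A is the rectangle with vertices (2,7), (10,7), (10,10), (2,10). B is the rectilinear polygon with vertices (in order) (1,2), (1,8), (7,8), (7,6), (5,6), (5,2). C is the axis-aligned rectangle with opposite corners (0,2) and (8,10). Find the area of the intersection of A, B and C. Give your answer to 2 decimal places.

The intersection is the polygon with vertices (2,8), (7,8), (7,7), (2,7).
By the shoelace formula its area is 5.00.

5.00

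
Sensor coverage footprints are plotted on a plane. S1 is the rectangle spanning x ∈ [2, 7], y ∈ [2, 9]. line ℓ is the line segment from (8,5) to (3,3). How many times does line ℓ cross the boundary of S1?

1

The segment meets the boundary at (7,4.6).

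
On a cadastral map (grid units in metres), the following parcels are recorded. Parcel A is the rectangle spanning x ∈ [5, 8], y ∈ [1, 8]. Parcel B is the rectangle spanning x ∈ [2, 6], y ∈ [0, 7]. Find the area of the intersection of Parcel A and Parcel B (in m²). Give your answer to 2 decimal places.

|Parcel A∩Parcel B|: x∈[5,6], y∈[1,7] → 1·6 = 6.

6.00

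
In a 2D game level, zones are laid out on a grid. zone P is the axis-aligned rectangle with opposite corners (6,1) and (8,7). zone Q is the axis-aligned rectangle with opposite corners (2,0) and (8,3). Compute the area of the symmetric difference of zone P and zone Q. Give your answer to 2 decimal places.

22.00

|zone P∩zone Q|: x∈[6,8], y∈[1,3] → 2·2 = 4.
|zone P △ zone Q| = |zone P| + |zone Q| − 2·|zone P∩zone Q| = 12 + 18 − 8 = 22.00.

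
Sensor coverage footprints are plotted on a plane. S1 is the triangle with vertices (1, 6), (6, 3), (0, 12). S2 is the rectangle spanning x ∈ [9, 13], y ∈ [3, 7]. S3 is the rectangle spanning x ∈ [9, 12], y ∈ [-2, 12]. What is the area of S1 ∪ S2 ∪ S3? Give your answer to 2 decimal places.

59.50

By inclusion–exclusion:
Individual areas: |S1| = 13.5, |S2| = 16, |S3| = 42.
|S1∩S2| = 0.
|S1∩S3| = 0.
|S2∩S3|: x∈[9,12], y∈[3,7] → 3·4 = 12.
|S1∩S2∩S3| = 0.
|S1 ∪ S2 ∪ S3| = 71.5 − 12 + 0 = 59.50.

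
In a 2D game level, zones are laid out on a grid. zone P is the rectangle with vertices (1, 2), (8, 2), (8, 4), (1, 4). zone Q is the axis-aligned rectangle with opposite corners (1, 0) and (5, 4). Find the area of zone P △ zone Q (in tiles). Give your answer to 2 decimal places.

|zone P∩zone Q|: x∈[1,5], y∈[2,4] → 4·2 = 8.
|zone P △ zone Q| = |zone P| + |zone Q| − 2·|zone P∩zone Q| = 14 + 16 − 16 = 14.00.

14.00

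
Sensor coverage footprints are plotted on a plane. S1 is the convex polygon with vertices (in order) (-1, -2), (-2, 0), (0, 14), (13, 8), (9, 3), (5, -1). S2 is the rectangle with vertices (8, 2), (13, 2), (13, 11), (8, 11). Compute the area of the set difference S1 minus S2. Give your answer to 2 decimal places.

119.73

|S1| = 141, |S1∩S2| = 21.2692.
|S1 ∖ S2| = |S1| − |S1∩S2| = 141 − 21.2692 = 119.73.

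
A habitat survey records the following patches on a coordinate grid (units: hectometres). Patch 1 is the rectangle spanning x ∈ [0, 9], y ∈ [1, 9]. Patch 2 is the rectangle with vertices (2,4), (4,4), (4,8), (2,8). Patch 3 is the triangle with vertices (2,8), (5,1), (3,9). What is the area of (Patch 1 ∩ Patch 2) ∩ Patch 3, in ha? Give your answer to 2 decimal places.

The region (Patch 1 ∩ Patch 2) ∩ Patch 3 is the polygon with vertices (3.25,8), (4,5), (4,4), (3.714,4), (2,8).
By the shoelace formula its area is 3.45.

3.45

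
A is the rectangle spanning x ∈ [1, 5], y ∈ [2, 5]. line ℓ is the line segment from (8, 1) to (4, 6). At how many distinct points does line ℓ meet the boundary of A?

The segment meets the boundary at (4.8,5), (5,4.75).

2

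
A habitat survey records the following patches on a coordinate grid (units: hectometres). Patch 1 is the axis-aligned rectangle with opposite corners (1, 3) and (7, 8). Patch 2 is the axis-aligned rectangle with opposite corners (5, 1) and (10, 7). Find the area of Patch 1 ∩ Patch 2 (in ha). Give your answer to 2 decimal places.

|Patch 1∩Patch 2|: x∈[5,7], y∈[3,7] → 2·4 = 8.

8.00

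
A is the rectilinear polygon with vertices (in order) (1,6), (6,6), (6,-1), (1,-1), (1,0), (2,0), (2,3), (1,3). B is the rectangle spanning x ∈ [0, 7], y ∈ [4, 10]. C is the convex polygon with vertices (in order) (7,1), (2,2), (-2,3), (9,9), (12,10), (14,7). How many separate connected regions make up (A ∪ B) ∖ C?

(A ∪ B) ∖ C splits into 2 disjoint pieces (area 11.4, area 28).

2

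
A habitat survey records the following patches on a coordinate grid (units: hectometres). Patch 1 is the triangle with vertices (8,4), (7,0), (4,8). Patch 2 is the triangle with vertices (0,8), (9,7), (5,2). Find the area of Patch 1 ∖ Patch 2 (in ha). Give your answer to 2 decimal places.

5.10

|Patch 1| = 10, |Patch 1∩Patch 2| = 4.898.
|Patch 1 ∖ Patch 2| = |Patch 1| − |Patch 1∩Patch 2| = 10 − 4.898 = 5.10.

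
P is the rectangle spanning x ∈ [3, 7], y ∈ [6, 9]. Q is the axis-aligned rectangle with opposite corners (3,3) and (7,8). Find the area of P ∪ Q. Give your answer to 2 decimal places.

24.00

By inclusion–exclusion:
Individual areas: |P| = 12, |Q| = 20.
|P∩Q|: x∈[3,7], y∈[6,8] → 4·2 = 8.
|P ∪ Q| = 32 − 8 = 24.00.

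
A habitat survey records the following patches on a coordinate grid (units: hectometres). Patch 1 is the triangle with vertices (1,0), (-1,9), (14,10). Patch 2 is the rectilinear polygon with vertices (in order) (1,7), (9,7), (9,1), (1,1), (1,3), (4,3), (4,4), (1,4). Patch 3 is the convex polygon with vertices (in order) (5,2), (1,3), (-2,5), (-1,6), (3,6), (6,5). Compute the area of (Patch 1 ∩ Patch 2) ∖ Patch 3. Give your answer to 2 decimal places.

|Patch 1 ∩ Patch 2| = 27.7346.
|(Patch 1 ∩ Patch 2) ∩ Patch 3| = 11.1711.
|(Patch 1 ∩ Patch 2) ∖ Patch 3| = 27.7346 − 11.1711 = 16.56.

16.56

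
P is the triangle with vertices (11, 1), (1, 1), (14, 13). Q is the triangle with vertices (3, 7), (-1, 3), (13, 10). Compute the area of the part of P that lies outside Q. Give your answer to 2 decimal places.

|P| = 60, |P∩Q| = 1.6364.
|P ∖ Q| = |P| − |P∩Q| = 60 − 1.6364 = 58.36.

58.36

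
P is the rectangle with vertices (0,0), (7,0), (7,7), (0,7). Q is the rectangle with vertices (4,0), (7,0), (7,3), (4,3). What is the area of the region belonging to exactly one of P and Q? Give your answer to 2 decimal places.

40.00

|P∩Q|: x∈[4,7], y∈[0,3] → 3·3 = 9.
|P △ Q| = |P| + |Q| − 2·|P∩Q| = 49 + 9 − 18 = 40.00.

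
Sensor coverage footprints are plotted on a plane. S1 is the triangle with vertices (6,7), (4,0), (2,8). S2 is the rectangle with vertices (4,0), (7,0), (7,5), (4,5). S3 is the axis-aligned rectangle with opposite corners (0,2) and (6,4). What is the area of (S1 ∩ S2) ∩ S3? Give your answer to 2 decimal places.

The region (S1 ∩ S2) ∩ S3 is the polygon with vertices (4,4), (5.143,4), (4.571,2), (4,2).
By the shoelace formula its area is 1.71.

1.71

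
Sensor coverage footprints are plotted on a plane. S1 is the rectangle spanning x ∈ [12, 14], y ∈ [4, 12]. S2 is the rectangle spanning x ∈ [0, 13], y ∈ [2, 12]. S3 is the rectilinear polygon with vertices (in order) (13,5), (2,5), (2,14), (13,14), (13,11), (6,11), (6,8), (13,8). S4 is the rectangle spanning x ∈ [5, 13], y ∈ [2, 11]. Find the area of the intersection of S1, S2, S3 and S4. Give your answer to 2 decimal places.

3.00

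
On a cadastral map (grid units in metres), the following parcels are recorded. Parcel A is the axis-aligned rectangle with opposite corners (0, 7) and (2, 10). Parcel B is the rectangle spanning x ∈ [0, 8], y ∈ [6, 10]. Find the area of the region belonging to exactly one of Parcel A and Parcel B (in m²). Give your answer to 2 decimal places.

|Parcel A∩Parcel B|: x∈[0,2], y∈[7,10] → 2·3 = 6.
|Parcel A △ Parcel B| = |Parcel A| + |Parcel B| − 2·|Parcel A∩Parcel B| = 6 + 32 − 12 = 26.00.

26.00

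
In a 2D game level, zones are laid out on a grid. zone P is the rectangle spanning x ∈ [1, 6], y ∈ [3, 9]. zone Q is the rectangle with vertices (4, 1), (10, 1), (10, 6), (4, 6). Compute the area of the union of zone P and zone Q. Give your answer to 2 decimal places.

By inclusion–exclusion:
Individual areas: |zone P| = 30, |zone Q| = 30.
|zone P∩zone Q|: x∈[4,6], y∈[3,6] → 2·3 = 6.
|zone P ∪ zone Q| = 60 − 6 = 54.00.

54.00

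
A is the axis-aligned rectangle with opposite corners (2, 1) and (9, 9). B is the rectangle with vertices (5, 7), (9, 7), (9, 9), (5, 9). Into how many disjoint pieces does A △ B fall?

1

A △ B is a single connected region.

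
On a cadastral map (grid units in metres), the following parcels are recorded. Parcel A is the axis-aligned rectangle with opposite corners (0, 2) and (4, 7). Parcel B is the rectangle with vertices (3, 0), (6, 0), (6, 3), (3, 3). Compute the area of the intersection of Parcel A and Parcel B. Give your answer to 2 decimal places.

|Parcel A∩Parcel B|: x∈[3,4], y∈[2,3] → 1·1 = 1.

1.00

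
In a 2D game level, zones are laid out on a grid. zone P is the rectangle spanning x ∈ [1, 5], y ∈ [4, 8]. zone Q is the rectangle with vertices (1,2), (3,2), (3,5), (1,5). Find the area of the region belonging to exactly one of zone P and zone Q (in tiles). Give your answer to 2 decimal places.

18.00

|zone P∩zone Q|: x∈[1,3], y∈[4,5] → 2·1 = 2.
|zone P △ zone Q| = |zone P| + |zone Q| − 2·|zone P∩zone Q| = 16 + 6 − 4 = 18.00.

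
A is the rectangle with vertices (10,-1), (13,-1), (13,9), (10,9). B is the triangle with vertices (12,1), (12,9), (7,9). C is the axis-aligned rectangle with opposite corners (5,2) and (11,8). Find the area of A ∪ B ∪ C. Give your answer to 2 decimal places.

By inclusion–exclusion:
Individual areas: |A| = 30, |B| = 20, |C| = 36.
|A∩B| = 12.8.
|A∩C|: x∈[10,11], y∈[2,8] → 1·6 = 6.
|B∩C| = 9.1125.
|A∩B∩C| = 4.6.
|A ∪ B ∪ C| = 86 − 27.9125 + 4.6 = 62.69.

62.69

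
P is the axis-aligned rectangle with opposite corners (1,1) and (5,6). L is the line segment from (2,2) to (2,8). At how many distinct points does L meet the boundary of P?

1

The segment meets the boundary at (2,6).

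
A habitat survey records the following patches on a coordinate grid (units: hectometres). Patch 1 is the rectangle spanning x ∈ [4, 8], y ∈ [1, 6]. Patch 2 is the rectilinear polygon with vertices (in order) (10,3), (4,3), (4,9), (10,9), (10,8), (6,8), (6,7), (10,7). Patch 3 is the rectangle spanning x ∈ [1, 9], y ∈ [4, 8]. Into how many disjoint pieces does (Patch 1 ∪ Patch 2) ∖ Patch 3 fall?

2

(Patch 1 ∪ Patch 2) ∖ Patch 3 splits into 2 disjoint pieces (area 17, area 6).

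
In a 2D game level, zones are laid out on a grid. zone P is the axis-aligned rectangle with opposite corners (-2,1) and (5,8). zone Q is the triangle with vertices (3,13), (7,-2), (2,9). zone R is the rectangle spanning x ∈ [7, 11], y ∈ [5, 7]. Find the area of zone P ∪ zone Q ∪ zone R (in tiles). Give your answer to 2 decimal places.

By inclusion–exclusion:
Individual areas: |zone P| = 49, |zone Q| = 15.5, |zone R| = 8.
|zone P∩zone Q| = 6.2939.
|zone P∩zone R| = 0 (no overlap).
|zone Q∩zone R| = 0.
|zone P∩zone Q∩zone R| = 0.
|zone P ∪ zone Q ∪ zone R| = 72.5 − 6.2939 + 0 = 66.21.

66.21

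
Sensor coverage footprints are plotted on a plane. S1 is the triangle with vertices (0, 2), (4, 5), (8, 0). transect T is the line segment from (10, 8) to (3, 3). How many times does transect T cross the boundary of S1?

1

The segment meets the boundary at (4.655,4.182).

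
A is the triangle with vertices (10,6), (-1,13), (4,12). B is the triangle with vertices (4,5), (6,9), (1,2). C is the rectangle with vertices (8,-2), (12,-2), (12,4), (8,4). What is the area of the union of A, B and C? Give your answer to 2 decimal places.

By inclusion–exclusion:
Individual areas: |A| = 12, |B| = 3, |C| = 24.
|A∩B| = 0.0115.
|A∩C| = 0.
|B∩C| = 0.
|A∩B∩C| = 0.
|A ∪ B ∪ C| = 39 − 0.0115 + 0 = 38.99.

38.99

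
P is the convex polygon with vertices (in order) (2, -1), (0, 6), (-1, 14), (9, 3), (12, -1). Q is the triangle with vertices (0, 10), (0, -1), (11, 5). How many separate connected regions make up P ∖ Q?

2

P ∖ Q splits into 2 disjoint pieces (area 26.896, area 9.9648).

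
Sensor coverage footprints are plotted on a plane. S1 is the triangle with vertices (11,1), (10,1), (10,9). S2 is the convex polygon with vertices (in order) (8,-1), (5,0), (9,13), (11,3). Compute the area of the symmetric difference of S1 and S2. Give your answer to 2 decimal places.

|S1| = 4, |S2| = 40.5, |S1∩S2| = 2.7143.
|S1 △ S2| = |S1| + |S2| − 2·|S1∩S2| = 4 + 40.5 − 5.4286 = 39.07.

39.07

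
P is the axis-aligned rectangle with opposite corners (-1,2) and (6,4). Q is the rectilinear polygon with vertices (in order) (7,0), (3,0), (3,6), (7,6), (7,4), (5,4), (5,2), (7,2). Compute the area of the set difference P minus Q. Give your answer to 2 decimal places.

|P| = 14, |P∩Q| = 4.
|P ∖ Q| = |P| − |P∩Q| = 14 − 4 = 10.00.

10.00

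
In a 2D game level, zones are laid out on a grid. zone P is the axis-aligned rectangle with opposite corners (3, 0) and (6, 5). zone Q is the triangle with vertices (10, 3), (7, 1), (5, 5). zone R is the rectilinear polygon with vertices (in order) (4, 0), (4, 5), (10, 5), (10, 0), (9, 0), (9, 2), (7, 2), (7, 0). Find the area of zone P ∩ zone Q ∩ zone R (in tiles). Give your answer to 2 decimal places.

The intersection is the polygon with vertices (5,5), (6,4.6), (6,3).
By the shoelace formula its area is 0.80.

0.80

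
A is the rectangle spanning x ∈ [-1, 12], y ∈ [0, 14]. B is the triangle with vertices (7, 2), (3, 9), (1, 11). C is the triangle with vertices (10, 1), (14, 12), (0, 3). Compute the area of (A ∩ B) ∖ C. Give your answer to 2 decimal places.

|A ∩ B| = 3.
|(A ∩ B) ∩ C| = 0.7374.
|(A ∩ B) ∖ C| = 3 − 0.7374 = 2.26.

2.26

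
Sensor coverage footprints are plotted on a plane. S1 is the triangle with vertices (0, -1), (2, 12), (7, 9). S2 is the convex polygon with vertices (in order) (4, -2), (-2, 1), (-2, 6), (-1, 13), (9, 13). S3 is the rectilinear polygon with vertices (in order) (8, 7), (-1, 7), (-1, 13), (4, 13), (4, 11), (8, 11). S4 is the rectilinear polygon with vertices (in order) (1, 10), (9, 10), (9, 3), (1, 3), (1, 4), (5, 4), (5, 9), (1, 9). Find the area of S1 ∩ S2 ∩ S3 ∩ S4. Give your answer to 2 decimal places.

7.15

The intersection is the polygon with vertices (5.6,7), (5,7), (5,9), (1.538,9), (1.692,10), (5.333,10), (7,9).
By the shoelace formula its area is 7.15.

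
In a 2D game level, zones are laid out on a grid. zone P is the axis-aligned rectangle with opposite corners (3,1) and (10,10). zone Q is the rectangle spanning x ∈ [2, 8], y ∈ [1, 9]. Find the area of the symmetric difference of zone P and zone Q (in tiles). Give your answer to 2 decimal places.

31.00

|zone P∩zone Q|: x∈[3,8], y∈[1,9] → 5·8 = 40.
|zone P △ zone Q| = |zone P| + |zone Q| − 2·|zone P∩zone Q| = 63 + 48 − 80 = 31.00.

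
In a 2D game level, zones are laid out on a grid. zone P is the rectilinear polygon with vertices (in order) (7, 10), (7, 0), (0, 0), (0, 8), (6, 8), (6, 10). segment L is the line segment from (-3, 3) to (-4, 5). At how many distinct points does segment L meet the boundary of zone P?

0

The segment lies entirely outside zone P and never meets its boundary.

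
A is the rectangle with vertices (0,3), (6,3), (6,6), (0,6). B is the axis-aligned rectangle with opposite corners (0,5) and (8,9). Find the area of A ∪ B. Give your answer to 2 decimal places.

By inclusion–exclusion:
Individual areas: |A| = 18, |B| = 32.
|A∩B|: x∈[0,6], y∈[5,6] → 6·1 = 6.
|A ∪ B| = 50 − 6 = 44.00.

44.00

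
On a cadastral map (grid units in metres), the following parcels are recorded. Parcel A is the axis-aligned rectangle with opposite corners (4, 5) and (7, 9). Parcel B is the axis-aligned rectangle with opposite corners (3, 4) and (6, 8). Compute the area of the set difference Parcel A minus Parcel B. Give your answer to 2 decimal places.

|Parcel A∩Parcel B|: x∈[4,6], y∈[5,8] → 2·3 = 6.
|Parcel A| = 12.
|Parcel A ∖ Parcel B| = |Parcel A| − |Parcel A∩Parcel B| = 12 − 6 = 6.00.

6.00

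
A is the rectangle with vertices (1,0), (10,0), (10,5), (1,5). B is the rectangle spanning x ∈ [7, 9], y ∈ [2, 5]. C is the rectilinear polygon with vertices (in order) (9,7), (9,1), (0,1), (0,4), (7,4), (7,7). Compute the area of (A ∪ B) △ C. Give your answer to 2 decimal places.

26.00

|A ∪ B| = 45.
|(A ∪ B) ∩ C| = 26.
|(A ∪ B) △ C| = 45 + 33 − 52 = 26.00.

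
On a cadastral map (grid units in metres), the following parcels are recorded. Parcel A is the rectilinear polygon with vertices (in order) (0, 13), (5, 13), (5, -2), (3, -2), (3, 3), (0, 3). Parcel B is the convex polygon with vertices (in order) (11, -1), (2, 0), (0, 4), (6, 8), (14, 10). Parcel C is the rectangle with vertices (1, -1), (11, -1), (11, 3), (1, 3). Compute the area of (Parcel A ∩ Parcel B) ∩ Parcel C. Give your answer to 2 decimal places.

|Parcel A ∩ Parcel B| = 19.5278.
|(Parcel A ∩ Parcel B) ∩ Parcel C| = 6.44.

6.44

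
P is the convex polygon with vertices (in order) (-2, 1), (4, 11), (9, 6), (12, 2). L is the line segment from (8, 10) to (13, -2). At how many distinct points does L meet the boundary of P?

The segment meets the boundary at (11.353,1.954), (10.5,4).

2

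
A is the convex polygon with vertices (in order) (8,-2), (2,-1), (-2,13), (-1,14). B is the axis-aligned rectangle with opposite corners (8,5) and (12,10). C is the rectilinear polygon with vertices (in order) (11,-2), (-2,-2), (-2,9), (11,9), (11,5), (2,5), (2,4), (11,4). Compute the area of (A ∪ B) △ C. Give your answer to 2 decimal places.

|A ∪ B| = 72.5.
|(A ∪ B) ∩ C| = 52.9107.
|(A ∪ B) △ C| = 72.5 + 134 − 105.8214 = 100.68.

100.68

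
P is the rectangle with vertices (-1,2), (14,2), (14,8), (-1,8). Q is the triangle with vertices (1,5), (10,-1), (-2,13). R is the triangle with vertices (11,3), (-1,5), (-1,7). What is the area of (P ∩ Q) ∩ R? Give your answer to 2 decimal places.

5.93

The region (P ∩ Q) ∩ R is the polygon with vertices (5.833,3.861), (1.667,4.556), (1,5), (0.429,6.524), (4.8,5.067).
By the shoelace formula its area is 5.93.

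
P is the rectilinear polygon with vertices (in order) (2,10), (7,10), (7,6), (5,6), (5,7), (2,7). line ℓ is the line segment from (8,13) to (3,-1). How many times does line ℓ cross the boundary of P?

The segment meets the boundary at (5.5,6), (6.929,10).

2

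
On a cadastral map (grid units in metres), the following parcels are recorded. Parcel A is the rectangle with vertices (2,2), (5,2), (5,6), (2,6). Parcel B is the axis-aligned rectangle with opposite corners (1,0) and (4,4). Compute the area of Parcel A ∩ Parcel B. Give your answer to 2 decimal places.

4.00

|Parcel A∩Parcel B|: x∈[2,4], y∈[2,4] → 2·2 = 4.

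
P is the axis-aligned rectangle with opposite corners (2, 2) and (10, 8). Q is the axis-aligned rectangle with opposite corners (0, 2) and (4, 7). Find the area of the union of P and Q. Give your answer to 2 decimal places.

By inclusion–exclusion:
Individual areas: |P| = 48, |Q| = 20.
|P∩Q|: x∈[2,4], y∈[2,7] → 2·5 = 10.
|P ∪ Q| = 68 − 10 = 58.00.

58.00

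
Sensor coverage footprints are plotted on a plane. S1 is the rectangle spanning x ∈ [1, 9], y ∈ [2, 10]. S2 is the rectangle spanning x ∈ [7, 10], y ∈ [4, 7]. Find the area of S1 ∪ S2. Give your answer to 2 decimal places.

By inclusion–exclusion:
Individual areas: |S1| = 64, |S2| = 9.
|S1∩S2|: x∈[7,9], y∈[4,7] → 2·3 = 6.
|S1 ∪ S2| = 73 − 6 = 67.00.

67.00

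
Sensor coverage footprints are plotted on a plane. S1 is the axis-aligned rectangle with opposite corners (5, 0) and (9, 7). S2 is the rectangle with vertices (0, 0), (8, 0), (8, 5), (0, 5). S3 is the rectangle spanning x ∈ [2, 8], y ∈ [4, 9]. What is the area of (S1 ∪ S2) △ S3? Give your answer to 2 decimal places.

59.00

|S1 ∪ S2| = 53.
|(S1 ∪ S2) ∩ S3| = 12.
|(S1 ∪ S2) △ S3| = 53 + 30 − 24 = 59.00.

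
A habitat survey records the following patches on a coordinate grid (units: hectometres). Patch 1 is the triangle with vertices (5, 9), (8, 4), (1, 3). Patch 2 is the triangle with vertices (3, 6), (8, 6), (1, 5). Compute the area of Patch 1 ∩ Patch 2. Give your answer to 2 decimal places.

The intersection is the polygon with vertices (6.895,5.842), (2.474,5.21), (3,6), (6.8,6).
By the shoelace formula its area is 1.88.

1.88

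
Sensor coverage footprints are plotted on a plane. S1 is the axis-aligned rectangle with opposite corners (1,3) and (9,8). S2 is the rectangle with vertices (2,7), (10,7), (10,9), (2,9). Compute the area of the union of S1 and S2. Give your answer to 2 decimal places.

49.00

By inclusion–exclusion:
Individual areas: |S1| = 40, |S2| = 16.
|S1∩S2|: x∈[2,9], y∈[7,8] → 7·1 = 7.
|S1 ∪ S2| = 56 − 7 = 49.00.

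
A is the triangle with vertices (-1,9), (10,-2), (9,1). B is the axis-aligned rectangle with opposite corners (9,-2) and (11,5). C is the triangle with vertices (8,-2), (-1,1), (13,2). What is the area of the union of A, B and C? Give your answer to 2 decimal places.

41.98

By inclusion–exclusion:
Individual areas: |A| = 11, |B| = 14, |C| = 25.5.
|A∩B| = 1.
|A∩C| = 3.7711.
|B∩C| = 4.3714.
|A∩B∩C| = 0.6257.
|A ∪ B ∪ C| = 50.5 − 9.1425 + 0.6257 = 41.98.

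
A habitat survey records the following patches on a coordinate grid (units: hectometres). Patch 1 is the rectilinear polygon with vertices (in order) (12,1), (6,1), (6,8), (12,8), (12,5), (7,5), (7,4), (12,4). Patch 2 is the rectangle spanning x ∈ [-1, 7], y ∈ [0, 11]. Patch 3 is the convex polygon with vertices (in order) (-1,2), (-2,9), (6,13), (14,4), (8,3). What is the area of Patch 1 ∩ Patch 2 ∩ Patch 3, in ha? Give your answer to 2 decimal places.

5.17

The intersection is the polygon with vertices (6,8), (7,8), (7,5), (7,4), (7,2.889), (6,2.778).
By the shoelace formula its area is 5.17.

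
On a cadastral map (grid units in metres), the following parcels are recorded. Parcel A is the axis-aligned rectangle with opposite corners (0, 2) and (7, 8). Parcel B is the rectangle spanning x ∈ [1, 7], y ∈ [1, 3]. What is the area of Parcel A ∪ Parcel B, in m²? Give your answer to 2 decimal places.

48.00

By inclusion–exclusion:
Individual areas: |Parcel A| = 42, |Parcel B| = 12.
|Parcel A∩Parcel B|: x∈[1,7], y∈[2,3] → 6·1 = 6.
|Parcel A ∪ Parcel B| = 54 − 6 = 48.00.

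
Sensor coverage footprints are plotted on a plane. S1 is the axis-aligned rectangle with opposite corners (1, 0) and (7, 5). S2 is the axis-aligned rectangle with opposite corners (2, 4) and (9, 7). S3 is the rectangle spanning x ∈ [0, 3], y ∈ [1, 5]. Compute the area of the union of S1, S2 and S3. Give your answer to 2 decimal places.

By inclusion–exclusion:
Individual areas: |S1| = 30, |S2| = 21, |S3| = 12.
|S1∩S2|: x∈[2,7], y∈[4,5] → 5·1 = 5.
|S1∩S3|: x∈[1,3], y∈[1,5] → 2·4 = 8.
|S2∩S3|: x∈[2,3], y∈[4,5] → 1·1 = 1.
|S1∩S2∩S3| = 1.
|S1 ∪ S2 ∪ S3| = 63 − 14 + 1 = 50.00.

50.00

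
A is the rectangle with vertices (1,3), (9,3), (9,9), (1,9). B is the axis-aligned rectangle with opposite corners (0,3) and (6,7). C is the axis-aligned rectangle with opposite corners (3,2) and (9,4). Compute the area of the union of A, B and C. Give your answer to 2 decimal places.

By inclusion–exclusion:
Individual areas: |A| = 48, |B| = 24, |C| = 12.
|A∩B|: x∈[1,6], y∈[3,7] → 5·4 = 20.
|A∩C|: x∈[3,9], y∈[3,4] → 6·1 = 6.
|B∩C|: x∈[3,6], y∈[3,4] → 3·1 = 3.
|A∩B∩C| = 3.
|A ∪ B ∪ C| = 84 − 29 + 3 = 58.00.

58.00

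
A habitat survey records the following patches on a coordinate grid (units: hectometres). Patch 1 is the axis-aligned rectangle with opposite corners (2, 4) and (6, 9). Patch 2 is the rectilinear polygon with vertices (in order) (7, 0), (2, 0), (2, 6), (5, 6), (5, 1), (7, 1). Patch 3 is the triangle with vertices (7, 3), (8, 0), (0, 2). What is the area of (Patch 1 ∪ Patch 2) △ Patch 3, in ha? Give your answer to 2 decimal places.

34.75

|Patch 1 ∪ Patch 2| = 34.
|(Patch 1 ∪ Patch 2) ∩ Patch 3| = 5.125.
|(Patch 1 ∪ Patch 2) △ Patch 3| = 34 + 11 − 10.25 = 34.75.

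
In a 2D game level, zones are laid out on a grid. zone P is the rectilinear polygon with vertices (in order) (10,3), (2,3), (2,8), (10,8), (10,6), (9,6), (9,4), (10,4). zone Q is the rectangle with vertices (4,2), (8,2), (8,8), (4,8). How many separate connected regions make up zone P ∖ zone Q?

2

zone P ∖ zone Q splits into 2 disjoint pieces (area 8, area 10).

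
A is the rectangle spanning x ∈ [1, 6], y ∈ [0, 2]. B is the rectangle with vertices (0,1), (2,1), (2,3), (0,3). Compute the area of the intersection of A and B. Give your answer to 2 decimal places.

|A∩B|: x∈[1,2], y∈[1,2] → 1·1 = 1.

1.00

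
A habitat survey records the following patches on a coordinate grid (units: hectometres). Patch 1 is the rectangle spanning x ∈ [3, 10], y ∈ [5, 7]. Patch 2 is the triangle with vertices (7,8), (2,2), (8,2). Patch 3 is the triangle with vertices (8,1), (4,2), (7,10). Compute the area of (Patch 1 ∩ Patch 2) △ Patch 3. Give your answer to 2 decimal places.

14.35

|Patch 1 ∩ Patch 2| = 4.
|(Patch 1 ∩ Patch 2) ∩ Patch 3| = 3.5739.
|(Patch 1 ∩ Patch 2) △ Patch 3| = 4 + 17.5 − 7.1477 = 14.35.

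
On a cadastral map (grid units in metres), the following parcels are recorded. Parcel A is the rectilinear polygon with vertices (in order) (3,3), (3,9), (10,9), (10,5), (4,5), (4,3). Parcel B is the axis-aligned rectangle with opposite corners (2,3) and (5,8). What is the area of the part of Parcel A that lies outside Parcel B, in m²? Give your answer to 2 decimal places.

|Parcel A| = 30, |Parcel A∩Parcel B| = 8.
|Parcel A ∖ Parcel B| = |Parcel A| − |Parcel A∩Parcel B| = 30 − 8 = 22.00.

22.00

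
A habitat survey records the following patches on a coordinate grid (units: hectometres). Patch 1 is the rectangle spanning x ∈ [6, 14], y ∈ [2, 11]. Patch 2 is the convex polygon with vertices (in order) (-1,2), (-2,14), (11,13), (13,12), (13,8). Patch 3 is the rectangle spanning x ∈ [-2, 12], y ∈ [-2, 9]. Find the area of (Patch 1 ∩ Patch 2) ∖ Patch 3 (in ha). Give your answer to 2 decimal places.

|Patch 1 ∩ Patch 2| = 31.5.
|(Patch 1 ∩ Patch 2) ∩ Patch 3| = 16.2857.
|(Patch 1 ∩ Patch 2) ∖ Patch 3| = 31.5 − 16.2857 = 15.21.

15.21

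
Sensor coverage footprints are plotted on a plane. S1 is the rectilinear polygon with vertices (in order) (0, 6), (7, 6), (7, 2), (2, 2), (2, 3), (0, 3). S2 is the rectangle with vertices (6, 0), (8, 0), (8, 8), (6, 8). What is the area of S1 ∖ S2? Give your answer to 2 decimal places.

|S1| = 26, |S1∩S2| = 4.
|S1 ∖ S2| = |S1| − |S1∩S2| = 26 − 4 = 22.00.

22.00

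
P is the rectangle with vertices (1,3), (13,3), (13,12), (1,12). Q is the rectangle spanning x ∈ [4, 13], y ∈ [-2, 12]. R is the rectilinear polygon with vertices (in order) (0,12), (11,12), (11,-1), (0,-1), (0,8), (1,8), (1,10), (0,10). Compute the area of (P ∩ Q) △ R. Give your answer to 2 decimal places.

96.00

|P ∩ Q| = 81.
|(P ∩ Q) ∩ R| = 63.
|(P ∩ Q) △ R| = 81 + 141 − 126 = 96.00.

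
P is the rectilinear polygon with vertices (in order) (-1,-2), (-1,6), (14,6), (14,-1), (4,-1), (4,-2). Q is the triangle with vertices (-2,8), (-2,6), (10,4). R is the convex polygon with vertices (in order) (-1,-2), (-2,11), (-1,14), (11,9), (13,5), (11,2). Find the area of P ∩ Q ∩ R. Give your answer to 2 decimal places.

The intersection is the polygon with vertices (4,6), (10,4), (-1,5.833), (-1,6).
By the shoelace formula its area is 5.92.

5.92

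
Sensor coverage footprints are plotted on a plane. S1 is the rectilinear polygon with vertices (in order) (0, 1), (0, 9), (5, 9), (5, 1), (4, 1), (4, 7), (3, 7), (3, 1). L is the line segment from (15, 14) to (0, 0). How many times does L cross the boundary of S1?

4

The segment meets the boundary at (1.071,1), (3,2.8), (4,3.733), (5,4.667).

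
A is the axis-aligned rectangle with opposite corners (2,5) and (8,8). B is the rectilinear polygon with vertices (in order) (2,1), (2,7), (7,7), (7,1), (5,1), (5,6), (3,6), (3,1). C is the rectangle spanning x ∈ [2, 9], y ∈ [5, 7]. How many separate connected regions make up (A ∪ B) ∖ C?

3

(A ∪ B) ∖ C splits into 3 disjoint pieces (area 6, area 8, area 4).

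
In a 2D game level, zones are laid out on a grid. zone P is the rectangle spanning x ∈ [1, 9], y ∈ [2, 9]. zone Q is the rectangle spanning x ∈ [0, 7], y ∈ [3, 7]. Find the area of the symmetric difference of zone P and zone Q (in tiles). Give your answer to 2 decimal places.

36.00

|zone P∩zone Q|: x∈[1,7], y∈[3,7] → 6·4 = 24.
|zone P △ zone Q| = |zone P| + |zone Q| − 2·|zone P∩zone Q| = 56 + 28 − 48 = 36.00.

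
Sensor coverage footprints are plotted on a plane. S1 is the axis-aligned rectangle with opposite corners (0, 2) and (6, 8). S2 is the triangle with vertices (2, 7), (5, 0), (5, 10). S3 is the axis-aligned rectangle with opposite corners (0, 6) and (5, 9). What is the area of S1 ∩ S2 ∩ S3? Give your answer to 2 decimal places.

The intersection is the polygon with vertices (5,6), (2.429,6), (2,7), (3,8), (5,8).
By the shoelace formula its area is 5.29.

5.29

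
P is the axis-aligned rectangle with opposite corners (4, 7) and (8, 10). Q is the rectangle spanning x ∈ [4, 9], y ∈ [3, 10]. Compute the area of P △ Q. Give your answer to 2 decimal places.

|P∩Q|: x∈[4,8], y∈[7,10] → 4·3 = 12.
|P △ Q| = |P| + |Q| − 2·|P∩Q| = 12 + 35 − 24 = 23.00.

23.00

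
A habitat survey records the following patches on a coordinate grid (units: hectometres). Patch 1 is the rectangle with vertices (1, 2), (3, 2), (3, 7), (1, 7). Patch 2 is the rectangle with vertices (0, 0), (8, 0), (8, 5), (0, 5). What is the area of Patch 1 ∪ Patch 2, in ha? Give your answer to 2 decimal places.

44.00

By inclusion–exclusion:
Individual areas: |Patch 1| = 10, |Patch 2| = 40.
|Patch 1∩Patch 2|: x∈[1,3], y∈[2,5] → 2·3 = 6.
|Patch 1 ∪ Patch 2| = 50 − 6 = 44.00.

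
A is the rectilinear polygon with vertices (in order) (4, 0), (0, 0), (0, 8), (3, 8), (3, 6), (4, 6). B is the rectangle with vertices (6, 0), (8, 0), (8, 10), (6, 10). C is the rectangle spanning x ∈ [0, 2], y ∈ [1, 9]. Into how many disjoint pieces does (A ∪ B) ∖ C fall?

2

(A ∪ B) ∖ C splits into 2 disjoint pieces (area 16, area 20).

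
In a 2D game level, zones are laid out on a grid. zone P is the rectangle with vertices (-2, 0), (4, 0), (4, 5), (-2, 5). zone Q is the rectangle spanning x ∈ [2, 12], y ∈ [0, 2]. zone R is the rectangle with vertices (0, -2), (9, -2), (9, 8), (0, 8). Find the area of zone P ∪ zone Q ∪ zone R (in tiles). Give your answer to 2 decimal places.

By inclusion–exclusion:
Individual areas: |zone P| = 30, |zone Q| = 20, |zone R| = 90.
|zone P∩zone Q|: x∈[2,4], y∈[0,2] → 2·2 = 4.
|zone P∩zone R|: x∈[0,4], y∈[0,5] → 4·5 = 20.
|zone Q∩zone R|: x∈[2,9], y∈[0,2] → 7·2 = 14.
|zone P∩zone Q∩zone R| = 4.
|zone P ∪ zone Q ∪ zone R| = 140 − 38 + 4 = 106.00.

106.00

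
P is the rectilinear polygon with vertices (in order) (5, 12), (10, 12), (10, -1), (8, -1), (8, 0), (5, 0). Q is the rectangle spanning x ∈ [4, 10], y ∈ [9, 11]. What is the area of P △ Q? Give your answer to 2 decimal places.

|P| = 62, |Q| = 12, |P∩Q| = 10.
|P △ Q| = |P| + |Q| − 2·|P∩Q| = 62 + 12 − 20 = 54.00.

54.00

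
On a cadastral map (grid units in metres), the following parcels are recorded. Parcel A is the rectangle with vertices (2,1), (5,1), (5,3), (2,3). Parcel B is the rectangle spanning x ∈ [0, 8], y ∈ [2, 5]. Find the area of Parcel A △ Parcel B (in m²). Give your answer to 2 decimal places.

24.00

|Parcel A∩Parcel B|: x∈[2,5], y∈[2,3] → 3·1 = 3.
|Parcel A △ Parcel B| = |Parcel A| + |Parcel B| − 2·|Parcel A∩Parcel B| = 6 + 24 − 6 = 24.00.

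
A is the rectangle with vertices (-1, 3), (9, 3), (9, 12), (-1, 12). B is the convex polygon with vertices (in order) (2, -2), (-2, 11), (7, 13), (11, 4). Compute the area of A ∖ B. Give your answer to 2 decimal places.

7.55

|A| = 90, |A∩B| = 82.4455.
|A ∖ B| = |A| − |A∩B| = 90 − 82.4455 = 7.55.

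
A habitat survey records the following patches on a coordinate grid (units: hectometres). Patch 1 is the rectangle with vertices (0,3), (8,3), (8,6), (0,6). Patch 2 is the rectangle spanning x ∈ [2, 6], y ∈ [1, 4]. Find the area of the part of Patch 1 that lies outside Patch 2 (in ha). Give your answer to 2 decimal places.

|Patch 1∩Patch 2|: x∈[2,6], y∈[3,4] → 4·1 = 4.
|Patch 1| = 24.
|Patch 1 ∖ Patch 2| = |Patch 1| − |Patch 1∩Patch 2| = 24 − 4 = 20.00.

20.00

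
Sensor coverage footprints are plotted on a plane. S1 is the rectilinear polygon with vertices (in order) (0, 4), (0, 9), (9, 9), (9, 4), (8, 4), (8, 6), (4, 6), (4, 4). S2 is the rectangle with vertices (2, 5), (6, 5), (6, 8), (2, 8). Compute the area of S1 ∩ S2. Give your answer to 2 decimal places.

The intersection is the polygon with vertices (4,6), (4,5), (2,5), (2,8), (6,8), (6,6).
By the shoelace formula its area is 10.00.

10.00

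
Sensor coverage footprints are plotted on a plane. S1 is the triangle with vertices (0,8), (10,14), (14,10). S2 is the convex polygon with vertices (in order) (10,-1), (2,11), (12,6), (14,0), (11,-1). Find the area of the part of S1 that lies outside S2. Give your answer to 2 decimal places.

|S1| = 32, |S1∩S2| = 2.7866.
|S1 ∖ S2| = |S1| − |S1∩S2| = 32 − 2.7866 = 29.21.

29.21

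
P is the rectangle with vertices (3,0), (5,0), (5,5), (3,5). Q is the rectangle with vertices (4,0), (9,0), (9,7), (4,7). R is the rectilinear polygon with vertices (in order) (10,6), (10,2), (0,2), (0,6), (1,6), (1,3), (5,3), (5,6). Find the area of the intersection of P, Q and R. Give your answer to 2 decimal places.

1.00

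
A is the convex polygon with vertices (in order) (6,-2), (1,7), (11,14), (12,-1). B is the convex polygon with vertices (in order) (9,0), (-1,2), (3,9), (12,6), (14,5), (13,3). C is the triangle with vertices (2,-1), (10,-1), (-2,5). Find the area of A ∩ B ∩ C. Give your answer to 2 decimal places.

The intersection is the polygon with vertices (4.375,0.925), (3.692,2.154), (7.333,0.333).
By the shoelace formula its area is 1.62.

1.62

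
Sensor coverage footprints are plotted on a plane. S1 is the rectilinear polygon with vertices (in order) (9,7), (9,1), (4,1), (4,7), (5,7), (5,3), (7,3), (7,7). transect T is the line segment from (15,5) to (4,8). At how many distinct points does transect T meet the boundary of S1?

The segment meets the boundary at (7.667,7), (9,6.636).

2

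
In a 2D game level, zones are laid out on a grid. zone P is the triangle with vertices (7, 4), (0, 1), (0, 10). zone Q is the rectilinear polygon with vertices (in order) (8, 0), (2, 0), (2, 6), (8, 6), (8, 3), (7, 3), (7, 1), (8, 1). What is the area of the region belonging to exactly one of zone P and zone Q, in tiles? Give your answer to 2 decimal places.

|zone P| = 31.5, |zone Q| = 34, |zone P∩zone Q| = 13.0238.
|zone P △ zone Q| = |zone P| + |zone Q| − 2·|zone P∩zone Q| = 31.5 + 34 − 26.0476 = 39.45.

39.45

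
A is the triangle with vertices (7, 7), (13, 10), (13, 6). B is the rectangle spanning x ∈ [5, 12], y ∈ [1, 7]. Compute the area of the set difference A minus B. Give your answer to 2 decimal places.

|A| = 12, |A∩B| = 2.0833.
|A ∖ B| = |A| − |A∩B| = 12 − 2.0833 = 9.92.

9.92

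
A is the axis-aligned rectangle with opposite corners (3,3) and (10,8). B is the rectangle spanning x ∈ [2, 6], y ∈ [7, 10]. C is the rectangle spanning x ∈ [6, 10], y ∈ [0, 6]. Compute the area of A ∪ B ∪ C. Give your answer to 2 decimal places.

56.00

By inclusion–exclusion:
Individual areas: |A| = 35, |B| = 12, |C| = 24.
|A∩B|: x∈[3,6], y∈[7,8] → 3·1 = 3.
|A∩C|: x∈[6,10], y∈[3,6] → 4·3 = 12.
|B∩C| = 0 (no overlap).
|A∩B∩C| = 0.
|A ∪ B ∪ C| = 71 − 15 + 0 = 56.00.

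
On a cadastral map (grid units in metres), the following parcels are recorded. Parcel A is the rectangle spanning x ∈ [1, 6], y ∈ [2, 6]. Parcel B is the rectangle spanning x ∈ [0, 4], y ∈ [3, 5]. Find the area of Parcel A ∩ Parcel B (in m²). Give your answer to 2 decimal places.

6.00

|Parcel A∩Parcel B|: x∈[1,4], y∈[3,5] → 3·2 = 6.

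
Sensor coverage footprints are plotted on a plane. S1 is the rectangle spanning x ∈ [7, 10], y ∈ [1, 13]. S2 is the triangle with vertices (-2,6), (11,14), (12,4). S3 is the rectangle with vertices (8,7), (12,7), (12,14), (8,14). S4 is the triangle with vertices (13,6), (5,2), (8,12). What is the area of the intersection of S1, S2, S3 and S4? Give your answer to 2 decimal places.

7.60

The intersection is the polygon with vertices (8,7), (8,12), (10,9.6), (10,7).
By the shoelace formula its area is 7.60.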